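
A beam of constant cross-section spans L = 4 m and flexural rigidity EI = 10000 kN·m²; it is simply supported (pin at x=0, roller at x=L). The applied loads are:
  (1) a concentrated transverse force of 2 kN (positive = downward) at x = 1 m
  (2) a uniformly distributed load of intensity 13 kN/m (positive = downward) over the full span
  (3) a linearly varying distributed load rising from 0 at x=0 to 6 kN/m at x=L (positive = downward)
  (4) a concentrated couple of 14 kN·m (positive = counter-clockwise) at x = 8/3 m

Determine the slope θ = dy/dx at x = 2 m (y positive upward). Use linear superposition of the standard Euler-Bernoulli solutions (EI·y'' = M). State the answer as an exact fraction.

θ(2) = 101/1800000 rad

Load 1 — point force P=2 kN at a=1 m (b=L-a=3):
  θ_1 = -Pa(2L²-6Lx+3x²+a²)/(6LEI)  [x>a] = -2·1·(2·4²-6·4·2+3·2²+1²)/(6·4·10000) = 1/40000 rad
Load 2 — uniform load w=13 kN/m over full span:
  θ_2 = -w(L³-6Lx²+4x³)/(24EI) = -13·(4³-6·4·2²+4·2³)/(24·10000) = 0 rad
Load 3 — triangular load w₀=6 kN/m (0→w₀ over full span):
  θ_3 = -w₀(7L⁴-30L²x²+15x⁴)/(360LEI) = -6·(7·4⁴-30·4²·2²+15·2⁴)/(360·4·10000) = -7/150000 rad
Load 4 — applied couple M₀=14 kN·m at a=8/3 m (b=L-a=4/3):
  θ_4 = (M₀x²/(2L)+C₁)/EI  [x≤a] with C₁=M₀(3b²-L²)/(6L)=-56/9 = (14·2²/(2·4)+(-56/9))/10000 = 7/90000 rad
Superposition: θ = Σ θ_i = 101/1800000 rad ≈ 0.000056 rad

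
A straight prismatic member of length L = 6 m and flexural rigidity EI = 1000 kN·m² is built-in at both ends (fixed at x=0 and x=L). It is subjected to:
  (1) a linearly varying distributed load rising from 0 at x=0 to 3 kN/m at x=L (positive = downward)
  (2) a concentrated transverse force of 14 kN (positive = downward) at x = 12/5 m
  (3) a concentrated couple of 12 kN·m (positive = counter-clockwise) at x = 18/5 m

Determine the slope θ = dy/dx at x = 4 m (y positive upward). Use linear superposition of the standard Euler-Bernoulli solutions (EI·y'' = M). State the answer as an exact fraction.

Load 1 — triangular load w₀=3 kN/m (0→w₀ over full span):
  θ_1 = -w₀(2x(L-x)(L-2x)(x+2L)+x²(L-x)²)/(120LEI) = -3·(2·4·(6-4)·(6-2·4)·(4+2·6)+4²·(6-4)²)/(120·6·1000) = 7/3750 rad
Load 2 — point force P=14 kN at a=12/5 m (b=L-a=18/5):
  θ_2 = Pa²(L-x)(2bL-(3b+a)(L-x))/(2L³EI)  [x>a] = 14·(12/5)²·(6-4)·(2·(18/5)·6-(3·(18/5)+(12/5))·(6-4))/(2·6³·1000) = 98/15625 rad
Load 3 — applied couple M₀=12 kN·m at a=18/5 m (b=L-a=12/5):
  θ_3 = (R_Ax²/2 - M_Ax - M₀(x-a))/EI  [x>a] with R_A=72/25, M_A=96/25 = ((72/25)·4²/2 - (96/25)·4 - 12·(4-(18/5)))/1000 = 9/3125 rad
Superposition: θ = Σ θ_i = 1033/93750 rad ≈ 0.011019 rad

θ(4) = 1033/93750 rad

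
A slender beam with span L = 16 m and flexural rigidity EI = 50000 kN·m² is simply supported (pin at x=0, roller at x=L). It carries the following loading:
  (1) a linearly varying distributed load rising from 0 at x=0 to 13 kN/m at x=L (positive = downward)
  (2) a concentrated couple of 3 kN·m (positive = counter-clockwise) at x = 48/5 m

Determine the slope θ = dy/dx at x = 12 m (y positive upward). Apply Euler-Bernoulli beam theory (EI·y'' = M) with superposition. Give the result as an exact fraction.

Load 1 — triangular load w₀=13 kN/m (0→w₀ over full span):
  θ_1 = -w₀(7L⁴-30L²x²+15x⁴)/(360LEI) = -13·(7·16⁴-30·16²·12²+15·12⁴)/(360·16·50000) = 17069/1125000 rad
Load 2 — applied couple M₀=3 kN·m at a=48/5 m (b=L-a=32/5):
  θ_2 = (M₀x²/(2L)-M₀(x-a)+C₁)/EI  [x>a] with C₁=M₀(3b²-L²)/(6L)=-104/25 = (3·12²/(2·16)-3·(12-(48/5))+(-104/25))/50000 = 107/2500000 rad
Superposition: θ = Σ θ_i = 342343/22500000 rad ≈ 0.015215 rad

θ(12) = 342343/22500000 rad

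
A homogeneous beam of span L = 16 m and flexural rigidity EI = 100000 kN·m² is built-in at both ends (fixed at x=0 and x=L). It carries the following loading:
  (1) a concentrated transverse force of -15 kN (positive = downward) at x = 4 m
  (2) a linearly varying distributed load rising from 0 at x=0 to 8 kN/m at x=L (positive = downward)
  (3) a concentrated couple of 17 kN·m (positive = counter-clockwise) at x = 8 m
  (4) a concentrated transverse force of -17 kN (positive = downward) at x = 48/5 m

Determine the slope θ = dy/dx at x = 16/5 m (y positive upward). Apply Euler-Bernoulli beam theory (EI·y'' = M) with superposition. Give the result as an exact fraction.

Load 1 — point force P=-15 kN at a=4 m (b=L-a=12):
  θ_1 = -Pb²x(2aL-(3a+b)x)/(2L³EI)  [x≤a] = -(-15)·12²·(16/5)·(2·4·16-(3·4+12)·(16/5))/(2·16³·100000) = 27/62500 rad
Load 2 — triangular load w₀=8 kN/m (0→w₀ over full span):
  θ_2 = -w₀(2x(L-x)(L-2x)(x+2L)+x²(L-x)²)/(120LEI) = -8·(2·(16/5)·(16-(16/5))·(16-2·(16/5))·((16/5)+2·16)+(16/5)²·(16-(16/5))²)/(120·16·100000) = -7168/5859375 rad
Load 3 — applied couple M₀=17 kN·m at a=8 m (b=L-a=8):
  θ_3 = (R_Ax²/2 - M_Ax)/EI  [x≤a] with R_A=51/32, M_A=17/4 = ((51/32)·(16/5)²/2 - (17/4)·(16/5))/100000 = -17/312500 rad
Load 4 — point force P=-17 kN at a=48/5 m (b=L-a=32/5):
  θ_4 = -Pb²x(2aL-(3a+b)x)/(2L³EI)  [x≤a] = -(-17)·(32/5)²·(16/5)·(2·(48/5)·16-(3·(48/5)+(32/5))·(16/5))/(2·16³·100000) = 5168/9765625 rad
Superposition: θ = Σ θ_i = -18547/58593750 rad ≈ -0.000317 rad

θ(16/5) = -18547/58593750 rad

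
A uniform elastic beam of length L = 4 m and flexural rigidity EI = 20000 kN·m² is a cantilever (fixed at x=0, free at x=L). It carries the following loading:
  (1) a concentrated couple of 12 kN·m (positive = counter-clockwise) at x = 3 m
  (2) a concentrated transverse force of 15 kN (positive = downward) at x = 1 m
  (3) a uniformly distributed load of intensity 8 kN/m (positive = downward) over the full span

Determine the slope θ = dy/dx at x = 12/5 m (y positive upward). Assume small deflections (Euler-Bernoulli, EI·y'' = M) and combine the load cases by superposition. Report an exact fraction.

θ(12/5) = -14643/5000000 rad

Load 1 — applied couple M₀=12 kN·m at a=3 m (b=L-a=1):
  θ_1 = M₀x/EI  [x≤a] = 12·(12/5)/20000 = 9/6250 rad
Load 2 — point force P=15 kN at a=1 m (b=L-a=3):
  θ_2 = -Pa²/(2EI)  [x>a] = -15·1²/(2·20000) = -3/8000 rad
Load 3 — uniform load w=8 kN/m over full span:
  θ_3 = -wx(x²-3Lx+3L²)/(6EI) = -8·(12/5)·((12/5)²-3·4·(12/5)+3·4²)/(6·20000) = -312/78125 rad
Superposition: θ = Σ θ_i = -14643/5000000 rad ≈ -0.002929 rad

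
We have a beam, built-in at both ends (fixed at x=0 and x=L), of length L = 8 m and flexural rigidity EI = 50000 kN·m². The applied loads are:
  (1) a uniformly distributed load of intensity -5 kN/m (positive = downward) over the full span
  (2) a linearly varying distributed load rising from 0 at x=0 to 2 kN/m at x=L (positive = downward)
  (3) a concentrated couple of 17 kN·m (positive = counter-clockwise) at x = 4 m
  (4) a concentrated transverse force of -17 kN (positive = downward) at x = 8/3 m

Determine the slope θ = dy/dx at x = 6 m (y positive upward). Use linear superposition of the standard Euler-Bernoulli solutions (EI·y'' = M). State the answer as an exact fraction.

θ(6) = -3523/6000000 rad

Load 1 — uniform load w=-5 kN/m over full span:
  θ_1 = -wx(L-x)(L-2x)/(12EI) = -(-5)·6·(8-6)·(8-2·6)/(12·50000) = -1/2500 rad
Load 2 — triangular load w₀=2 kN/m (0→w₀ over full span):
  θ_2 = -w₀(2x(L-x)(L-2x)(x+2L)+x²(L-x)²)/(120LEI) = -2·(2·6·(8-6)·(8-2·6)·(6+2·8)+6²·(8-6)²)/(120·8·50000) = 41/500000 rad
Load 3 — applied couple M₀=17 kN·m at a=4 m (b=L-a=4):
  θ_3 = (R_Ax²/2 - M_Ax - M₀(x-a))/EI  [x>a] with R_A=51/16, M_A=17/4 = ((51/16)·6²/2 - (17/4)·6 - 17·(6-4))/50000 = -17/400000 rad
Load 4 — point force P=-17 kN at a=8/3 m (b=L-a=16/3):
  θ_4 = Pa²(L-x)(2bL-(3b+a)(L-x))/(2L³EI)  [x>a] = (-17)·(8/3)²·(8-6)·(2·(16/3)·8-(3·(16/3)+(8/3))·(8-6))/(2·8³·50000) = -17/75000 rad
Superposition: θ = Σ θ_i = -3523/6000000 rad ≈ -0.000587 rad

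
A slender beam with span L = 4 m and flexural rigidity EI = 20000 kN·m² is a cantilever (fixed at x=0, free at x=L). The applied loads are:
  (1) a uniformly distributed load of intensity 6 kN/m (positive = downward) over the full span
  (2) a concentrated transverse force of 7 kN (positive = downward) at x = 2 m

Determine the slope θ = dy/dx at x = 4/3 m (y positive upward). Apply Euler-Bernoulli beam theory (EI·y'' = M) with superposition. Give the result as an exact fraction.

Load 1 — uniform load w=6 kN/m over full span:
  θ_1 = -wx(x²-3Lx+3L²)/(6EI) = -6·(4/3)·((4/3)²-3·4·(4/3)+3·4²)/(6·20000) = -38/16875 rad
Load 2 — point force P=7 kN at a=2 m (b=L-a=2):
  θ_2 = -Px(2a-x)/(2EI)  [x≤a] = -7·(4/3)·(2·2-(4/3))/(2·20000) = -7/11250 rad
Superposition: θ = Σ θ_i = -97/33750 rad ≈ -0.002874 rad

θ(4/3) = -97/33750 rad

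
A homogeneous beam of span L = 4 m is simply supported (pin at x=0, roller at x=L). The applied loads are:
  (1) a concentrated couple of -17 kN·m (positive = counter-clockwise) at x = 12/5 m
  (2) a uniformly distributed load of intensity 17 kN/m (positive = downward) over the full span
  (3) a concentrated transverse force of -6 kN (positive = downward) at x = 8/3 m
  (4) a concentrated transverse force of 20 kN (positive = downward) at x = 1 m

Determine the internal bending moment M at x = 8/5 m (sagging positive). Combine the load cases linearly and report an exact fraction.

Load 1 — applied couple M₀=-17 kN·m at a=12/5 m (b=L-a=8/5):
  M_1 = M₀x/L  [x≤a] = (-17)·(8/5)/4 = -34/5 kN·m
Load 2 — uniform load w=17 kN/m over full span:
  M_2 = wx(L-x)/2 = 17·(8/5)·(4-(8/5))/2 = 816/25 kN·m
Load 3 — point force P=-6 kN at a=8/3 m (b=L-a=4/3):
  M_3 = Pbx/L  [x≤a] = (-6)·(4/3)·(8/5)/4 = -16/5 kN·m
Load 4 — point force P=20 kN at a=1 m (b=L-a=3):
  M_4 = Pa(L-x)/L  [x>a] = 20·1·(4-(8/5))/4 = 12 kN·m
Superposition: M = Σ M_i = 866/25 kN·m ≈ 34.640000 kN·m

M(8/5) = 866/25 kN·m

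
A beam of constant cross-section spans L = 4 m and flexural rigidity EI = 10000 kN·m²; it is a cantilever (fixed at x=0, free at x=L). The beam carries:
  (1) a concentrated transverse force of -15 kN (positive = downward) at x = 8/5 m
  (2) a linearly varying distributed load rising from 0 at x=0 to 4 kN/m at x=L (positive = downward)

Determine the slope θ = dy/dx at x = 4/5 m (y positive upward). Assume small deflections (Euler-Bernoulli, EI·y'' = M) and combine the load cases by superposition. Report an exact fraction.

θ(4/5) = -29/2343750 rad

Load 1 — point force P=-15 kN at a=8/5 m (b=L-a=12/5):
  θ_1 = -Px(2a-x)/(2EI)  [x≤a] = -(-15)·(4/5)·(2·(8/5)-(4/5))/(2·10000) = 9/6250 rad
Load 2 — triangular load w₀=4 kN/m (0→w₀ over full span):
  θ_2 = (w₀Lx²/4-w₀L²x/3-w₀x⁴/(24L))/EI = (4·4·(4/5)²/4-4·4²·(4/5)/3-4·(4/5)⁴/(24·4))/10000 = -1702/1171875 rad
Superposition: θ = Σ θ_i = -29/2343750 rad ≈ -0.000012 rad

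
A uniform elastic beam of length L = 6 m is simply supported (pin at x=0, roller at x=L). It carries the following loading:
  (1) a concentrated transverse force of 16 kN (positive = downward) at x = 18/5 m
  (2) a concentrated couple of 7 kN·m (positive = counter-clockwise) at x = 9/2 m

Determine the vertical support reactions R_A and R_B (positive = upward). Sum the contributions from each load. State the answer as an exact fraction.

R_A = 227/30 kN, R_B = 253/30 kN

Load 1 — point force P=16 kN at a=18/5 m (b=L-a=12/5):
  R_A = Pb/L = 16·(12/5)/6 = 32/5 kN
  R_B = Pa/L = 16·(18/5)/6 = 48/5 kN
Load 2 — applied couple M₀=7 kN·m at a=9/2 m (b=L-a=3/2):
  R_A = M₀/L = 7/6 kN
  R_B = -M₀/L = -7/6 kN
Superposition: R_A = 227/30 kN, R_B = 253/30 kN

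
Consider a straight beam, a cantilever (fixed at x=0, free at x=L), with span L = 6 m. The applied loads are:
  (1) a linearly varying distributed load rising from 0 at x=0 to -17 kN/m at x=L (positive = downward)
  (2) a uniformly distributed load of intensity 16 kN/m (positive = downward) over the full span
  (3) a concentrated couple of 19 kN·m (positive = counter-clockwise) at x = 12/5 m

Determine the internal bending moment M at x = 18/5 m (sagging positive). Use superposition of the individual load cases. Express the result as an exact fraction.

M(18/5) = -456/125 kN·m

Load 1 — triangular load w₀=-17 kN/m (0→w₀ over full span):
  M_1 = w₀Lx/2 - w₀L²/3 - w₀x³/(6L) = (-17)·6·(18/5)/2 - (-17)·6²/3 - (-17)·(18/5)³/(6·6) = 5304/125 kN·m
Load 2 — uniform load w=16 kN/m over full span:
  M_2 = -w(L-x)²/2 = -16·(6-(18/5))²/2 = -1152/25 kN·m
Load 3 — applied couple M₀=19 kN·m at a=12/5 m (b=L-a=18/5):
  M_3 = 0  [x>a] = 0 kN·m
Superposition: M = Σ M_i = -456/125 kN·m ≈ -3.648000 kN·m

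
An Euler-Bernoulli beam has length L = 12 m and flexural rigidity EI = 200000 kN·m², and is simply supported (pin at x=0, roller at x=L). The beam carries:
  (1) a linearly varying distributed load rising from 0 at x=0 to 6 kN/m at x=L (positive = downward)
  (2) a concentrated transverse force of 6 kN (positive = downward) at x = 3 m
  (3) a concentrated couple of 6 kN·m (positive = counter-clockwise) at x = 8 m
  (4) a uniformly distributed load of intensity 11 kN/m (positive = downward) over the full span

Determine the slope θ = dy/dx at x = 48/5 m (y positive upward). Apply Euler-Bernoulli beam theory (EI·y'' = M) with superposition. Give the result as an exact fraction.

θ(48/5) = 2091367/500000000 rad

Load 1 — triangular load w₀=6 kN/m (0→w₀ over full span):
  θ_1 = -w₀(7L⁴-30L²x²+15x⁴)/(360LEI) = -6·(7·12⁴-30·12²·(48/5)²+15·(48/5)⁴)/(360·12·200000) = 6813/7812500 rad
Load 2 — point force P=6 kN at a=3 m (b=L-a=9):
  θ_2 = -Pa(2L²-6Lx+3x²+a²)/(6LEI)  [x>a] = -6·3·(2·12²-6·12·(48/5)+3·(48/5)²+3²)/(6·12·200000) = 2943/20000000 rad
Load 3 — applied couple M₀=6 kN·m at a=8 m (b=L-a=4):
  θ_3 = (M₀x²/(2L)-M₀(x-a)+C₁)/EI  [x>a] with C₁=M₀(3b²-L²)/(6L)=-8 = (6·(48/5)²/(2·12)-6·((48/5)-8)+(-8))/200000 = 17/625000 rad
Load 4 — uniform load w=11 kN/m over full span:
  θ_4 = -w(L³-6Lx²+4x³)/(24EI) = -11·(12³-6·12·(48/5)²+4·(48/5)³)/(24·200000) = 9801/3125000 rad
Superposition: θ = Σ θ_i = 2091367/500000000 rad ≈ 0.004183 rad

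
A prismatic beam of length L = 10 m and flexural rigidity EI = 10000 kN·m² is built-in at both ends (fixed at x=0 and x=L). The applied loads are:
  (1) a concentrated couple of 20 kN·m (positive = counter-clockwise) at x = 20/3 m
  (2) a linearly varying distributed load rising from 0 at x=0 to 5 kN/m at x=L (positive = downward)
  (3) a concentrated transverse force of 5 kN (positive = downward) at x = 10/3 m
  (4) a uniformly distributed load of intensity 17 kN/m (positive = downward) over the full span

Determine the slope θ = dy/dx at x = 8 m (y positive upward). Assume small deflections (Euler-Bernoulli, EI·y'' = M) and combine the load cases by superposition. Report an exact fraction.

Load 1 — applied couple M₀=20 kN·m at a=20/3 m (b=L-a=10/3):
  θ_1 = (R_Ax²/2 - M_Ax - M₀(x-a))/EI  [x>a] with R_A=8/3, M_A=20/3 = ((8/3)·8²/2 - (20/3)·8 - 20·(8-(20/3)))/10000 = 1/1875 rad
Load 2 — triangular load w₀=5 kN/m (0→w₀ over full span):
  θ_2 = -w₀(2x(L-x)(L-2x)(x+2L)+x²(L-x)²)/(120LEI) = -5·(2·8·(10-8)·(10-2·8)·(8+2·10)+8²·(10-8)²)/(120·10·10000) = 4/1875 rad
Load 3 — point force P=5 kN at a=10/3 m (b=L-a=20/3):
  θ_3 = Pa²(L-x)(2bL-(3b+a)(L-x))/(2L³EI)  [x>a] = 5·(10/3)²·(10-8)·(2·(20/3)·10-(3·(20/3)+(10/3))·(10-8))/(2·10³·10000) = 13/27000 rad
Load 4 — uniform load w=17 kN/m over full span:
  θ_4 = -wx(L-x)(L-2x)/(12EI) = -17·8·(10-8)·(10-2·8)/(12·10000) = 17/1250 rad
Superposition: θ = Σ θ_i = 2261/135000 rad ≈ 0.016748 rad

θ(8) = 2261/135000 rad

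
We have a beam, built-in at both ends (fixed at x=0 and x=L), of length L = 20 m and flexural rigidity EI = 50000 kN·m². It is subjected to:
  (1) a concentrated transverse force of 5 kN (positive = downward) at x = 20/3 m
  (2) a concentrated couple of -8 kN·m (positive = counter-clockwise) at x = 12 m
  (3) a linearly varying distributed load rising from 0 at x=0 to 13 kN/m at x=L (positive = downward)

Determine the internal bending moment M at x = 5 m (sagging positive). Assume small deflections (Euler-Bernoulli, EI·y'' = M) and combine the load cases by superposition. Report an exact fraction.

Load 1 — point force P=5 kN at a=20/3 m (b=L-a=40/3):
  M_1 = Pb²(3a+b)x/L³ - Pab²/L²  [x≤a] = 5·(40/3)²·(3·(20/3)+(40/3))·5/20³ - 5·(20/3)·(40/3)²/20² = 100/27 kN·m
Load 2 — applied couple M₀=-8 kN·m at a=12 m (b=L-a=8):
  M_2 = R_Ax - M_A  [x≤a] with R_A=-72/125, M_A=-64/25 = (-72/125)·5 - (-64/25) = -8/25 kN·m
Load 3 — triangular load w₀=13 kN/m (0→w₀ over full span):
  M_3 = 3w₀Lx/20 - w₀L²/30 - w₀x³/(6L) = 3·13·20·5/20 - 13·20²/30 - 13·5³/(6·20) = 65/8 kN·m
Superposition: M = Σ M_i = 62147/5400 kN·m ≈ 11.508704 kN·m

M(5) = 62147/5400 kN·m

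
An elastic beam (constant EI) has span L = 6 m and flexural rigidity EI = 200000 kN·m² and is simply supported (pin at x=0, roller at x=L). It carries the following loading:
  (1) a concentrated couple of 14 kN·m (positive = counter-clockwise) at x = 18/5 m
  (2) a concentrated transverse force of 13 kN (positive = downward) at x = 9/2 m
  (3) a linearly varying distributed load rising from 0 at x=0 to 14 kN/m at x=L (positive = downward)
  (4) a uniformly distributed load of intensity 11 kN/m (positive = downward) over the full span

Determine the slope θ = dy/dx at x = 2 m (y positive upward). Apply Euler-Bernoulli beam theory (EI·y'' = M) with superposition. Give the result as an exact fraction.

θ(2) = -679801/1440000000 rad

Load 1 — applied couple M₀=14 kN·m at a=18/5 m (b=L-a=12/5):
  θ_1 = (M₀x²/(2L)+C₁)/EI  [x≤a] with C₁=M₀(3b²-L²)/(6L)=-182/25 = (14·2²/(2·6)+(-182/25))/200000 = -49/3750000 rad
Load 2 — point force P=13 kN at a=9/2 m (b=L-a=3/2):
  θ_2 = -Pb(L²-b²-3x²)/(6LEI)  [x≤a] = -13·(3/2)·(6²-(3/2)²-3·2²)/(6·6·200000) = -377/6400000 rad
Load 3 — triangular load w₀=14 kN/m (0→w₀ over full span):
  θ_3 = -w₀(7L⁴-30L²x²+15x⁴)/(360LEI) = -14·(7·6⁴-30·6²·2²+15·2⁴)/(360·6·200000) = -91/562500 rad
Load 4 — uniform load w=11 kN/m over full span:
  θ_4 = -w(L³-6Lx²+4x³)/(24EI) = -11·(6³-6·6·2²+4·2³)/(24·200000) = -143/600000 rad
Superposition: θ = Σ θ_i = -679801/1440000000 rad ≈ -0.000472 rad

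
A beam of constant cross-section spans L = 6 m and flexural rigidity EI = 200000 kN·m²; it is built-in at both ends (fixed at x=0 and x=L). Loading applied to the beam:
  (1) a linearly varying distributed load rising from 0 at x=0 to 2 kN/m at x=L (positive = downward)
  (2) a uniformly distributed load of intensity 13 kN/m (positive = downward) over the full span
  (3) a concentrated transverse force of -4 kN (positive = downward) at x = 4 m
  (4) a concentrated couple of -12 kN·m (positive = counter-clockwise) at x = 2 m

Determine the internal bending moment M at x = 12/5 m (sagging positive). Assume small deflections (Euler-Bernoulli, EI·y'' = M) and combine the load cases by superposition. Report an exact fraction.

Load 1 — triangular load w₀=2 kN/m (0→w₀ over full span):
  M_1 = 3w₀Lx/20 - w₀L²/30 - w₀x³/(6L) = 3·2·6·(12/5)/20 - 2·6²/30 - 2·(12/5)³/(6·6) = 144/125 kN·m
Load 2 — uniform load w=13 kN/m over full span:
  M_2 = wLx/2 - wL²/12 - wx²/2 = 13·6·(12/5)/2 - 13·6²/12 - 13·(12/5)²/2 = 429/25 kN·m
Load 3 — point force P=-4 kN at a=4 m (b=L-a=2):
  M_3 = Pb²(3a+b)x/L³ - Pab²/L²  [x≤a] = (-4)·2²·(3·4+2)·(12/5)/6³ - (-4)·4·2²/6² = -32/45 kN·m
Load 4 — applied couple M₀=-12 kN·m at a=2 m (b=L-a=4):
  M_4 = R_Ax - M_A - M₀  [x>a] with R_A=-8/3, M_A=0 = (-8/3)·(12/5) - 0 - (-12) = 28/5 kN·m
Superposition: M = Σ M_i = 26101/1125 kN·m ≈ 23.200889 kN·m

M(12/5) = 26101/1125 kN·m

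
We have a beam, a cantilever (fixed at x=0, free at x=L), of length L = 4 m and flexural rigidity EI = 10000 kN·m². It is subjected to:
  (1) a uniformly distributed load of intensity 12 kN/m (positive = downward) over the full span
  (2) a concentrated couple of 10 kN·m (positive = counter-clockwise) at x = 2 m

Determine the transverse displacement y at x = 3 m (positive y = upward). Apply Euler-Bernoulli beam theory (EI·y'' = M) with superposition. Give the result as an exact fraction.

Load 1 — uniform load w=12 kN/m over full span:
  y_1 = -wx²(x²-4Lx+6L²)/(24EI) = -12·3²·(3²-4·4·3+6·4²)/(24·10000) = -513/20000 m
Load 2 — applied couple M₀=10 kN·m at a=2 m (b=L-a=2):
  y_2 = M₀a(2x-a)/(2EI)  [x>a] = 10·2·(2·3-2)/(2·10000) = 1/250 m
Superposition: y = Σ y_i = -433/20000 m ≈ -0.021650 m

y(3) = -433/20000 m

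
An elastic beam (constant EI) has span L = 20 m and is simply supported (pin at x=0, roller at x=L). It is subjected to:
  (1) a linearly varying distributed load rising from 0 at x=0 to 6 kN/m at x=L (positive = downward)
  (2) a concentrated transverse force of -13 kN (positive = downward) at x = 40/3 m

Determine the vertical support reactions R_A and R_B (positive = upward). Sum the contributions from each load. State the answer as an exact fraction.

R_A = 47/3 kN, R_B = 94/3 kN

Load 1 — triangular load w₀=6 kN/m (0→w₀ over full span):
  R_A = w₀L/6 = 6·20/6 = 20 kN
  R_B = w₀L/3 = 6·20/3 = 40 kN
Load 2 — point force P=-13 kN at a=40/3 m (b=L-a=20/3):
  R_A = Pb/L = (-13)·(20/3)/20 = -13/3 kN
  R_B = Pa/L = (-13)·(40/3)/20 = -26/3 kN
Superposition: R_A = 47/3 kN, R_B = 94/3 kN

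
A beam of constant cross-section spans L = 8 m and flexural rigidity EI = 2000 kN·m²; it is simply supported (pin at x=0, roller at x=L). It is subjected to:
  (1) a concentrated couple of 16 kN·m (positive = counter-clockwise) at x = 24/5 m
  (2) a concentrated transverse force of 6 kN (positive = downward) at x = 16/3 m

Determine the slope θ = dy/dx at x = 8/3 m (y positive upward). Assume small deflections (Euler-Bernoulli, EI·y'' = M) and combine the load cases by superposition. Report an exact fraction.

Load 1 — applied couple M₀=16 kN·m at a=24/5 m (b=L-a=16/5):
  θ_1 = (M₀x²/(2L)+C₁)/EI  [x≤a] with C₁=M₀(3b²-L²)/(6L)=-832/75 = (16·(8/3)²/(2·8)+(-832/75))/2000 = -56/28125 rad
Load 2 — point force P=6 kN at a=16/3 m (b=L-a=8/3):
  θ_2 = -Pb(L²-b²-3x²)/(6LEI)  [x≤a] = -6·(8/3)·(8²-(8/3)²-3·(8/3)²)/(6·8·2000) = -4/675 rad
Superposition: θ = Σ θ_i = -668/84375 rad ≈ -0.007917 rad

θ(8/3) = -668/84375 rad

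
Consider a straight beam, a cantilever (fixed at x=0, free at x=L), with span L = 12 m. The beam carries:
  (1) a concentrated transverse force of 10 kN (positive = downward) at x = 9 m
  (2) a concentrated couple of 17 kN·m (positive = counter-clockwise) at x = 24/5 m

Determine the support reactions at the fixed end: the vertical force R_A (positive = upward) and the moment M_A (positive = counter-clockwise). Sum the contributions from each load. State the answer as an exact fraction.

R_A = 10 kN, M_A = 73 kN·m

Load 1 — point force P=10 kN at a=9 m (b=L-a=3):
  R_A = P = 10 kN
  M_A = Pa = 10·9 = 90 kN·m
Load 2 — applied couple M₀=17 kN·m at a=24/5 m (b=L-a=36/5):
  R_A = 0 kN
  M_A = -M₀ = -17 kN·m
Superposition: R_A = 10 kN, M_A = 73 kN·m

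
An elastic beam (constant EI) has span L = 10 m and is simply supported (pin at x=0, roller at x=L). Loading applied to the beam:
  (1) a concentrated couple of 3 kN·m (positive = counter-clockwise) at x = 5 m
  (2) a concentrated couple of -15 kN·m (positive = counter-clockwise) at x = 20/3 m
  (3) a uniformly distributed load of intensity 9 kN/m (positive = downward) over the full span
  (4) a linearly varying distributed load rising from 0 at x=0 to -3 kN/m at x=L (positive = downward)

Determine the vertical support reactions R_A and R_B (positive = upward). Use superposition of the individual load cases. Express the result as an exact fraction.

Load 1 — applied couple M₀=3 kN·m at a=5 m (b=L-a=5):
  R_A = M₀/L = 3/10 kN
  R_B = -M₀/L = -3/10 kN
Load 2 — applied couple M₀=-15 kN·m at a=20/3 m (b=L-a=10/3):
  R_A = M₀/L = (-15)/10 = -3/2 kN
  R_B = -M₀/L = -(-15)/10 = 3/2 kN
Load 3 — uniform load w=9 kN/m over full span:
  R_A = wL/2 = 9·10/2 = 45 kN
  R_B = wL/2 = 9·10/2 = 45 kN
Load 4 — triangular load w₀=-3 kN/m (0→w₀ over full span):
  R_A = w₀L/6 = (-3)·10/6 = -5 kN
  R_B = w₀L/3 = (-3)·10/3 = -10 kN
Superposition: R_A = 194/5 kN, R_B = 181/5 kN

R_A = 194/5 kN, R_B = 181/5 kN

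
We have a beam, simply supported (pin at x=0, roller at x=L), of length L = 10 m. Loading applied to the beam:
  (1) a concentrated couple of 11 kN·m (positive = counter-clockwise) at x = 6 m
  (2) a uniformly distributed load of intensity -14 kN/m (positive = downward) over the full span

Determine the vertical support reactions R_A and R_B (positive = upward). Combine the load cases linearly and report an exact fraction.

R_A = -689/10 kN, R_B = -711/10 kN

Load 1 — applied couple M₀=11 kN·m at a=6 m (b=L-a=4):
  R_A = M₀/L = 11/10 kN
  R_B = -M₀/L = -11/10 kN
Load 2 — uniform load w=-14 kN/m over full span:
  R_A = wL/2 = (-14)·10/2 = -70 kN
  R_B = wL/2 = (-14)·10/2 = -70 kN
Superposition: R_A = -689/10 kN, R_B = -711/10 kN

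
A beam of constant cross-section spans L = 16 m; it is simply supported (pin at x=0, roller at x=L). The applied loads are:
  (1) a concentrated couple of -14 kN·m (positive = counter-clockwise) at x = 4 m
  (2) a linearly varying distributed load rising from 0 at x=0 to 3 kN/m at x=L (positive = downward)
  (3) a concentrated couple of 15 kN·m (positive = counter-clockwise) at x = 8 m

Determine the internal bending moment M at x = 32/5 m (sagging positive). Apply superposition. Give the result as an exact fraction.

M(32/5) = 7176/125 kN·m

Load 1 — applied couple M₀=-14 kN·m at a=4 m (b=L-a=12):
  M_1 = M₀x/L - M₀  [x>a] = (-14)·(32/5)/16 - (-14) = 42/5 kN·m
Load 2 — triangular load w₀=3 kN/m (0→w₀ over full span):
  M_2 = w₀Lx/6 - w₀x³/(6L) = 3·16·(32/5)/6 - 3·(32/5)³/(6·16) = 5376/125 kN·m
Load 3 — applied couple M₀=15 kN·m at a=8 m (b=L-a=8):
  M_3 = M₀x/L  [x≤a] = 15·(32/5)/16 = 6 kN·m
Superposition: M = Σ M_i = 7176/125 kN·m ≈ 57.408000 kN·m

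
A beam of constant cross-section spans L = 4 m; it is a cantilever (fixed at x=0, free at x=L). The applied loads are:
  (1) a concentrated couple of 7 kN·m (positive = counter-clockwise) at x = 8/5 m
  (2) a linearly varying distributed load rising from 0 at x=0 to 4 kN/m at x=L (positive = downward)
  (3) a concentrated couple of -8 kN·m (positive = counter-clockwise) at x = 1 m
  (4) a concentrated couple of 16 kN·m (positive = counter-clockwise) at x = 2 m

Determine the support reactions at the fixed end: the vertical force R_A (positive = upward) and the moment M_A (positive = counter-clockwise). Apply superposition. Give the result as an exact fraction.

R_A = 8 kN, M_A = 19/3 kN·m

Load 1 — applied couple M₀=7 kN·m at a=8/5 m (b=L-a=12/5):
  R_A = 0 kN
  M_A = -M₀ = -7 kN·m
Load 2 — triangular load w₀=4 kN/m (0→w₀ over full span):
  R_A = w₀L/2 = 4·4/2 = 8 kN
  M_A = w₀L²/3 = 4·4²/3 = 64/3 kN·m
Load 3 — applied couple M₀=-8 kN·m at a=1 m (b=L-a=3):
  R_A = 0 kN
  M_A = -M₀ = -(-8) = 8 kN·m
Load 4 — applied couple M₀=16 kN·m at a=2 m (b=L-a=2):
  R_A = 0 kN
  M_A = -M₀ = -16 kN·m
Superposition: R_A = 8 kN, M_A = 19/3 kN·m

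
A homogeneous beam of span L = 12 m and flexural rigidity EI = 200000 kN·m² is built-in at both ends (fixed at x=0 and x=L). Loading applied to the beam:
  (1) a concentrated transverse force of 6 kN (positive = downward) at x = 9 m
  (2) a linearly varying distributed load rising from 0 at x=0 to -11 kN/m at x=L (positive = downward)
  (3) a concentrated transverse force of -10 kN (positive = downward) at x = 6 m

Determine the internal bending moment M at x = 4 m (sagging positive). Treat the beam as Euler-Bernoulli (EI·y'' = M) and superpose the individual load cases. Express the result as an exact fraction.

M(4) = -7649/360 kN·m

Load 1 — point force P=6 kN at a=9 m (b=L-a=3):
  M_1 = Pb²(3a+b)x/L³ - Pab²/L²  [x≤a] = 6·3²·(3·9+3)·4/12³ - 6·9·3²/12² = 3/8 kN·m
Load 2 — triangular load w₀=-11 kN/m (0→w₀ over full span):
  M_2 = 3w₀Lx/20 - w₀L²/30 - w₀x³/(6L) = 3·(-11)·12·4/20 - (-11)·12²/30 - (-11)·4³/(6·12) = -748/45 kN·m
Load 3 — point force P=-10 kN at a=6 m (b=L-a=6):
  M_3 = Pb²(3a+b)x/L³ - Pab²/L²  [x≤a] = (-10)·6²·(3·6+6)·4/12³ - (-10)·6·6²/12² = -5 kN·m
Superposition: M = Σ M_i = -7649/360 kN·m ≈ -21.247222 kN·m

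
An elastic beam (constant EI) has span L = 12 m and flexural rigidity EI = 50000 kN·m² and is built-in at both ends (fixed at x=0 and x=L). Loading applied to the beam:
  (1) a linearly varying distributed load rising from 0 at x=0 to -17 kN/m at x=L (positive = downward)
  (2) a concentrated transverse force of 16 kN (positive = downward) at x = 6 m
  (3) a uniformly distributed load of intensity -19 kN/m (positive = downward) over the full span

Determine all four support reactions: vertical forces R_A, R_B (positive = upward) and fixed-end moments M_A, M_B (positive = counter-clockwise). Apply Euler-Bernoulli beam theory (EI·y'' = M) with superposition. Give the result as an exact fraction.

Load 1 — triangular load w₀=-17 kN/m (0→w₀ over full span):
  R_A = 3w₀L/20 = 3·(-17)·12/20 = -153/5 kN
  M_A = w₀L²/30 = (-17)·12²/30 = -408/5 kN·m
  R_B = 7w₀L/20 = 7·(-17)·12/20 = -357/5 kN
  M_B = -w₀L²/20 = -(-17)·12²/20 = 612/5 kN·m
Load 2 — point force P=16 kN at a=6 m (b=L-a=6):
  R_A = Pb²(3a+b)/L³ = 16·6²·(3·6+6)/12³ = 8 kN
  M_A = Pab²/L² = 16·6·6²/12² = 24 kN·m
  R_B = Pa²(a+3b)/L³ = 16·6²·(6+3·6)/12³ = 8 kN
  M_B = -Pa²b/L² = -16·6²·6/12² = -24 kN·m
Load 3 — uniform load w=-19 kN/m over full span:
  R_A = wL/2 = (-19)·12/2 = -114 kN
  M_A = wL²/12 = (-19)·12²/12 = -228 kN·m
  R_B = wL/2 = (-19)·12/2 = -114 kN
  M_B = -wL²/12 = -(-19)·12²/12 = 228 kN·m
Superposition: R_A = -683/5 kN, M_A = -1428/5 kN·m, R_B = -887/5 kN, M_B = 1632/5 kN·m

R_A = -683/5 kN, M_A = -1428/5 kN·m, R_B = -887/5 kN, M_B = 1632/5 kN·m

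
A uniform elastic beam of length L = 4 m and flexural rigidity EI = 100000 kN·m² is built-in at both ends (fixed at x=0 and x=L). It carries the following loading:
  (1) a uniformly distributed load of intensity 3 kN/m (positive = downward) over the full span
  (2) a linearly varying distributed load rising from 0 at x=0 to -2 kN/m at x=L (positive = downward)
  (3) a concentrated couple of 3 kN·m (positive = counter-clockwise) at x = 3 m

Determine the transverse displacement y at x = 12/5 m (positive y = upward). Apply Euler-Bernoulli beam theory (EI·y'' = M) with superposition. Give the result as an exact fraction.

y(12/5) = -61257/3125000000 m

Load 1 — uniform load w=3 kN/m over full span:
  y_1 = -wx²(L-x)²/(24EI) = -3·(12/5)²·(4-(12/5))²/(24·100000) = -36/1953125 m
Load 2 — triangular load w₀=-2 kN/m (0→w₀ over full span):
  y_2 = -w₀x²(L-x)²(x+2L)/(120LEI) = -(-2)·(12/5)²·(4-(12/5))²·((12/5)+2·4)/(120·4·100000) = 312/48828125 m
Load 3 — applied couple M₀=3 kN·m at a=3 m (b=L-a=1):
  y_3 = (R_Ax³/6 - M_Ax²/2)/EI  [x≤a] with R_A=27/32, M_A=15/16 = ((27/32)·(12/5)³/6 - (15/16)·(12/5)²/2)/100000 = -189/25000000 m
Superposition: y = Σ y_i = -61257/3125000000 m ≈ -0.000020 m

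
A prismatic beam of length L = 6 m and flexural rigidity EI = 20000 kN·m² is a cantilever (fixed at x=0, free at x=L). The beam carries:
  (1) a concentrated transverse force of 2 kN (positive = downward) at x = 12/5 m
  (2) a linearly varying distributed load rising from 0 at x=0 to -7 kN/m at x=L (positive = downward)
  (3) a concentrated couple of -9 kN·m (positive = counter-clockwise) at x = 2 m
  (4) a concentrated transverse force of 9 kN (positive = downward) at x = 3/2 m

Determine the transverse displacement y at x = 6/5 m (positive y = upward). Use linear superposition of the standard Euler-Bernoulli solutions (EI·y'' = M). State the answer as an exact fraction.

y(6/5) = 593253/312500000 m

Load 1 — point force P=2 kN at a=12/5 m (b=L-a=18/5):
  y_1 = -Px²(3a-x)/(6EI)  [x≤a] = -2·(6/5)²·(3·(12/5)-(6/5))/(6·20000) = -9/62500 m
Load 2 — triangular load w₀=-7 kN/m (0→w₀ over full span):
  y_2 = (w₀Lx³/12-w₀L²x²/6-w₀x⁵/(120L))/EI = ((-7)·6·(6/5)³/12-(-7)·6²·(6/5)²/6-(-7)·(6/5)⁵/(120·6))/20000 = 425439/156250000 m
Load 3 — applied couple M₀=-9 kN·m at a=2 m (b=L-a=4):
  y_3 = M₀x²/(2EI)  [x≤a] = (-9)·(6/5)²/(2·20000) = -81/250000 m
Load 4 — point force P=9 kN at a=3/2 m (b=L-a=9/2):
  y_4 = -Px²(3a-x)/(6EI)  [x≤a] = -9·(6/5)²·(3·(3/2)-(6/5))/(6·20000) = -891/2500000 m
Superposition: y = Σ y_i = 593253/312500000 m ≈ 0.001898 m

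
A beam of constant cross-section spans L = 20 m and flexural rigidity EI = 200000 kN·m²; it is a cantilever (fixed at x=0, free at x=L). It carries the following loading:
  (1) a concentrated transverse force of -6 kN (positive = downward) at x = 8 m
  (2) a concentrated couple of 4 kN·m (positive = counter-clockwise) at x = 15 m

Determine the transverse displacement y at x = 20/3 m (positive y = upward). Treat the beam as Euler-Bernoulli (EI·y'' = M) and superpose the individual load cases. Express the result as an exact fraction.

y(20/3) = 29/6750 m

Load 1 — point force P=-6 kN at a=8 m (b=L-a=12):
  y_1 = -Px²(3a-x)/(6EI)  [x≤a] = -(-6)·(20/3)²·(3·8-(20/3))/(6·200000) = 13/3375 m
Load 2 — applied couple M₀=4 kN·m at a=15 m (b=L-a=5):
  y_2 = M₀x²/(2EI)  [x≤a] = 4·(20/3)²/(2·200000) = 1/2250 m
Superposition: y = Σ y_i = 29/6750 m ≈ 0.004296 m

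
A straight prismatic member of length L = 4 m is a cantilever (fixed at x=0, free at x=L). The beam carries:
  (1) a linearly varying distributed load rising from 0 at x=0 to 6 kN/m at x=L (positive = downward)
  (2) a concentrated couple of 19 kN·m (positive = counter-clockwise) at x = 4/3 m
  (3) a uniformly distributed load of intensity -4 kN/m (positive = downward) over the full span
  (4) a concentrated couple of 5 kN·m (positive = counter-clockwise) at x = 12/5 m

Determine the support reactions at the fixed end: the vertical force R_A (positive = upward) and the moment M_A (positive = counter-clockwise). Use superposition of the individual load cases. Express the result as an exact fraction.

R_A = -4 kN, M_A = -24 kN·m

Load 1 — triangular load w₀=6 kN/m (0→w₀ over full span):
  R_A = w₀L/2 = 6·4/2 = 12 kN
  M_A = w₀L²/3 = 6·4²/3 = 32 kN·m
Load 2 — applied couple M₀=19 kN·m at a=4/3 m (b=L-a=8/3):
  R_A = 0 kN
  M_A = -M₀ = -19 kN·m
Load 3 — uniform load w=-4 kN/m over full span:
  R_A = wL = (-4)·4 = -16 kN
  M_A = wL²/2 = (-4)·4²/2 = -32 kN·m
Load 4 — applied couple M₀=5 kN·m at a=12/5 m (b=L-a=8/5):
  R_A = 0 kN
  M_A = -M₀ = -5 kN·m
Superposition: R_A = -4 kN, M_A = -24 kN·m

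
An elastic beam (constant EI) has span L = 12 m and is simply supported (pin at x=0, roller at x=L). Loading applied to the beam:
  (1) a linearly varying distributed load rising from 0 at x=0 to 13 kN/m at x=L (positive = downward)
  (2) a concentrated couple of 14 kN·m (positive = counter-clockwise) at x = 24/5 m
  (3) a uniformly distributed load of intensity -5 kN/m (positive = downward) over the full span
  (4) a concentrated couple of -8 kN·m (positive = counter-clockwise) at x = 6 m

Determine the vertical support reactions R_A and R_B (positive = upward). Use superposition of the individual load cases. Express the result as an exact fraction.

Load 1 — triangular load w₀=13 kN/m (0→w₀ over full span):
  R_A = w₀L/6 = 13·12/6 = 26 kN
  R_B = w₀L/3 = 13·12/3 = 52 kN
Load 2 — applied couple M₀=14 kN·m at a=24/5 m (b=L-a=36/5):
  R_A = M₀/L = 14/12 = 7/6 kN
  R_B = -M₀/L = -14/12 = -7/6 kN
Load 3 — uniform load w=-5 kN/m over full span:
  R_A = wL/2 = (-5)·12/2 = -30 kN
  R_B = wL/2 = (-5)·12/2 = -30 kN
Load 4 — applied couple M₀=-8 kN·m at a=6 m (b=L-a=6):
  R_A = M₀/L = (-8)/12 = -2/3 kN
  R_B = -M₀/L = -(-8)/12 = 2/3 kN
Superposition: R_A = -7/2 kN, R_B = 43/2 kN

R_A = -7/2 kN, R_B = 43/2 kN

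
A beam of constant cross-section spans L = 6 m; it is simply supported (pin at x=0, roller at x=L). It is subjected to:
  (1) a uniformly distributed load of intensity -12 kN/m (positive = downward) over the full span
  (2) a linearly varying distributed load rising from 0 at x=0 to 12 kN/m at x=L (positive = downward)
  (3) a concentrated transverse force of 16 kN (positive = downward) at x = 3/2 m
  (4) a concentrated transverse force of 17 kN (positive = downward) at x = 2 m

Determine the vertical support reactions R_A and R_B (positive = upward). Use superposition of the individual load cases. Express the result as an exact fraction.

R_A = -2/3 kN, R_B = -7/3 kN

Load 1 — uniform load w=-12 kN/m over full span:
  R_A = wL/2 = (-12)·6/2 = -36 kN
  R_B = wL/2 = (-12)·6/2 = -36 kN
Load 2 — triangular load w₀=12 kN/m (0→w₀ over full span):
  R_A = w₀L/6 = 12·6/6 = 12 kN
  R_B = w₀L/3 = 12·6/3 = 24 kN
Load 3 — point force P=16 kN at a=3/2 m (b=L-a=9/2):
  R_A = Pb/L = 16·(9/2)/6 = 12 kN
  R_B = Pa/L = 16·(3/2)/6 = 4 kN
Load 4 — point force P=17 kN at a=2 m (b=L-a=4):
  R_A = Pb/L = 17·4/6 = 34/3 kN
  R_B = Pa/L = 17·2/6 = 17/3 kN
Superposition: R_A = -2/3 kN, R_B = -7/3 kN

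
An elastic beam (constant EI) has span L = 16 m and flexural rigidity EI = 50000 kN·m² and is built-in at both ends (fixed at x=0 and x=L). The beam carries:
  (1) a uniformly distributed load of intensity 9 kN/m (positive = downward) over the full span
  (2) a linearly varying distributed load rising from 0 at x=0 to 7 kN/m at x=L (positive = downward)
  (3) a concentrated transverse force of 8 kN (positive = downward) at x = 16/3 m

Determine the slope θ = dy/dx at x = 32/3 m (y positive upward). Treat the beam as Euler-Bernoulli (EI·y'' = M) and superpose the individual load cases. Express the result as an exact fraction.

θ(32/3) = 8384/1265625 rad

Load 1 — uniform load w=9 kN/m over full span:
  θ_1 = -wx(L-x)(L-2x)/(12EI) = -9·(32/3)·(16-(32/3))·(16-2·(32/3))/(12·50000) = 128/28125 rad
Load 2 — triangular load w₀=7 kN/m (0→w₀ over full span):
  θ_2 = -w₀(2x(L-x)(L-2x)(x+2L)+x²(L-x)²)/(120LEI) = -7·(2·(32/3)·(16-(32/3))·(16-2·(32/3))·((32/3)+2·16)+(32/3)²·(16-(32/3))²)/(120·16·50000) = 6272/3796875 rad
Load 3 — point force P=8 kN at a=16/3 m (b=L-a=32/3):
  θ_3 = Pa²(L-x)(2bL-(3b+a)(L-x))/(2L³EI)  [x>a] = 8·(16/3)²·(16-(32/3))·(2·(32/3)·16-(3·(32/3)+(16/3))·(16-(32/3)))/(2·16³·50000) = 64/151875 rad
Superposition: θ = Σ θ_i = 8384/1265625 rad ≈ 0.006624 rad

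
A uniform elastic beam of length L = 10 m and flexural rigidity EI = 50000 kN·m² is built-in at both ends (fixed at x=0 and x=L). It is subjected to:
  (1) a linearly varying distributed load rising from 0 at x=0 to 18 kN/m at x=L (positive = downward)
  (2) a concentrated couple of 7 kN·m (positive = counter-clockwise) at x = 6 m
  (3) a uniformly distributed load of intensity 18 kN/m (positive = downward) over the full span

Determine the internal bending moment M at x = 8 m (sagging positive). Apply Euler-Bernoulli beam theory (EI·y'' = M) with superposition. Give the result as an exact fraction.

Load 1 — triangular load w₀=18 kN/m (0→w₀ over full span):
  M_1 = 3w₀Lx/20 - w₀L²/30 - w₀x³/(6L) = 3·18·10·8/20 - 18·10²/30 - 18·8³/(6·10) = 12/5 kN·m
Load 2 — applied couple M₀=7 kN·m at a=6 m (b=L-a=4):
  M_2 = R_Ax - M_A - M₀  [x>a] with R_A=126/125, M_A=56/25 = (126/125)·8 - (56/25) - 7 = -147/125 kN·m
Load 3 — uniform load w=18 kN/m over full span:
  M_3 = wLx/2 - wL²/12 - wx²/2 = 18·10·8/2 - 18·10²/12 - 18·8²/2 = -6 kN·m
Superposition: M = Σ M_i = -597/125 kN·m ≈ -4.776000 kN·m

M(8) = -597/125 kN·m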